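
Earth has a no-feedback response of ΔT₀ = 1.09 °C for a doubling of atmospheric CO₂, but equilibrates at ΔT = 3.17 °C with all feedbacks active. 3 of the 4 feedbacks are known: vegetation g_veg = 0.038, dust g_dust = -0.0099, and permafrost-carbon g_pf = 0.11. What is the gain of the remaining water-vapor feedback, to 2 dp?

Amplification A = ΔT/ΔT₀ = 3.17/1.09 = 2.908.
Total gain g = 1 − 1/A = 1 − 1/2.908 = 0.6561.
Known gains sum to 0.038 − 0.0099 + 0.11 = 0.1381.
g_wv = 0.6561 − 0.1381 = 0.52.

0.52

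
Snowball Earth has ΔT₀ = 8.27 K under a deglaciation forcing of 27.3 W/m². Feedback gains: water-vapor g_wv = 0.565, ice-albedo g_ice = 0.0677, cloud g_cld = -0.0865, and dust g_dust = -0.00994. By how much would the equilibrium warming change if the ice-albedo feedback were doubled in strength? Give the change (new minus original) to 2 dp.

3.05 K

Original: g = 0.53626, ΔT = 8.27/(1−0.53626) = 17.8333 K.
With doubled ice-albedo: g' = 0.60396, ΔT' = 8.27/(1−0.60396) = 20.8817 K.
Change = 20.8817 − 17.8333 = 3.05 K.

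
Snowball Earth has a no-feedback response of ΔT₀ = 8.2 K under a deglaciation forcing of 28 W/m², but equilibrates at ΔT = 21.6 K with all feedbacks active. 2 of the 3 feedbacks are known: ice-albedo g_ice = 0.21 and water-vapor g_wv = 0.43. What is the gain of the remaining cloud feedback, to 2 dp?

Amplification A = ΔT/ΔT₀ = 21.6/8.2 = 2.634.
Total gain g = 1 − 1/A = 1 − 1/2.634 = 0.6203.
Known gains sum to 0.21 + 0.43 = 0.64.
g_cld = 0.6203 − 0.64 = -0.02.

-0.02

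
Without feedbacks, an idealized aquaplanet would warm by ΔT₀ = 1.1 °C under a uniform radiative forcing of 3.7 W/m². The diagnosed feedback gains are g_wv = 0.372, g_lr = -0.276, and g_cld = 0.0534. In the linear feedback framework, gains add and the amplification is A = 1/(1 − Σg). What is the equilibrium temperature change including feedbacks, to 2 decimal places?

1.29 °C

Total gain g = 0.372 − 0.276 + 0.0534 = 0.1494.
Amplification A = 1/(1 − 0.1494) = 1.176.
ΔT = 1.1 × 1.176 = 1.29 °C.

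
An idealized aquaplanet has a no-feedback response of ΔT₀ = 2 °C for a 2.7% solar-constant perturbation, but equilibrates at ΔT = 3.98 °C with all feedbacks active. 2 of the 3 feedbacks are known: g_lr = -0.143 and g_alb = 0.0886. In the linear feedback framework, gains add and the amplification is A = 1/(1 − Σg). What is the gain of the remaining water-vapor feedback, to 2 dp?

0.55

Amplification A = ΔT/ΔT₀ = 3.98/2 = 1.99.
Total gain g = 1 − 1/A = 1 − 1/1.99 = 0.4975.
Known gains sum to -0.143 + 0.0886 = -0.0544.
g_wv = 0.4975 + 0.0544 = 0.55.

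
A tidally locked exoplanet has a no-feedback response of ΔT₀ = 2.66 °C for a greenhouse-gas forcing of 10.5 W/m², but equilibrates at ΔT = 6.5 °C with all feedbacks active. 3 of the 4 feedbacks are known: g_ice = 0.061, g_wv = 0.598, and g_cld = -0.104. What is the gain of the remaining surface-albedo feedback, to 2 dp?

0.04

Amplification A = ΔT/ΔT₀ = 6.5/2.66 = 2.444.
Total gain g = 1 − 1/A = 1 − 1/2.444 = 0.5908.
Known gains sum to 0.061 + 0.598 − 0.104 = 0.555.
g_alb = 0.5908 − 0.555 = 0.04.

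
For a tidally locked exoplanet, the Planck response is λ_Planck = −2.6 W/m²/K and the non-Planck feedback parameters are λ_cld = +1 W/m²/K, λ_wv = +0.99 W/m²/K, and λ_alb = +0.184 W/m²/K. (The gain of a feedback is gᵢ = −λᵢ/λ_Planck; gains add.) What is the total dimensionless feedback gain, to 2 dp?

0.84

Convert to gains: g_cld = 1/2.6 = 0.3846; g_wv = 0.99/2.6 = 0.3808; g_alb = 0.184/2.6 = 0.07077.
Total gain g = 0.83617.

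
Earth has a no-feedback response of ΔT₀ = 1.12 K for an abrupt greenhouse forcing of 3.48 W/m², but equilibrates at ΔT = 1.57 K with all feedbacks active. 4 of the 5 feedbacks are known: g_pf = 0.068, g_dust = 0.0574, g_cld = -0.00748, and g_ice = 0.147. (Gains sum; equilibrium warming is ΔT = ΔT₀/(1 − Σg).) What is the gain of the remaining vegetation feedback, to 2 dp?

0.02

Amplification A = ΔT/ΔT₀ = 1.57/1.12 = 1.402.
Total gain g = 1 − 1/A = 1 − 1/1.402 = 0.2867.
Known gains sum to 0.068 + 0.0574 − 0.00748 + 0.147 = 0.26492.
g_veg = 0.2867 − 0.26492 = 0.02.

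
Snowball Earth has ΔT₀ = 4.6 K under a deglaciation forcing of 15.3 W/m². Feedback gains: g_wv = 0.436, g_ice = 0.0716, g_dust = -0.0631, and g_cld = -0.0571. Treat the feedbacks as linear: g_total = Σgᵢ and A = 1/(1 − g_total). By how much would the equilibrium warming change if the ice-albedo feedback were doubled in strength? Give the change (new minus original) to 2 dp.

Original: g = 0.3874, ΔT = 4.6/(1−0.3874) = 7.5090 K.
With doubled ice-albedo: g' = 0.459, ΔT' = 4.6/(1−0.459) = 8.5028 K.
Change = 8.5028 − 7.5090 = 0.99 K.

0.99 K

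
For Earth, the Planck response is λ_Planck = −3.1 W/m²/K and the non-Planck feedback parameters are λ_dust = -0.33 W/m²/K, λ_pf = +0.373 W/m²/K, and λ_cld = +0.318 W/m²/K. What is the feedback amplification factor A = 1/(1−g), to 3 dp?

1.132

Convert to gains: g_dust = -0.33/3.1 = -0.1065; g_pf = 0.373/3.1 = 0.1203; g_cld = 0.318/3.1 = 0.1026.
Total gain g = 0.1164.
A = 1/(1 − 0.1164) = 1.132.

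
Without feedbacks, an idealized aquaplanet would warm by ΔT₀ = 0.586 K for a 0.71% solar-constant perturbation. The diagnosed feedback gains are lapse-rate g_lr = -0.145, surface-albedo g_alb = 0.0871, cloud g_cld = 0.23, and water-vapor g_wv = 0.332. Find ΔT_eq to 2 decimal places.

1.18 K

Total gain g = -0.145 + 0.0871 + 0.23 + 0.332 = 0.5041.
Amplification A = 1/(1 − 0.5041) = 2.017.
ΔT = 0.586 × 2.017 = 1.18 K.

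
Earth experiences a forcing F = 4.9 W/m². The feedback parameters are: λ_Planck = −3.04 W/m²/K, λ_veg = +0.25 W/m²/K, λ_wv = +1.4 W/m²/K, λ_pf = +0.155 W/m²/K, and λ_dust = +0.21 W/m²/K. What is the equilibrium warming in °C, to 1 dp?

4.8 °C

Net feedback parameter λ = (−3.04) + (+0.25) + (+1.4) + (+0.155) + (+0.21) = -1.025 W/m²/K.
ΔT = −F/λ = −4.9/(-1.025) = 4.8 °C.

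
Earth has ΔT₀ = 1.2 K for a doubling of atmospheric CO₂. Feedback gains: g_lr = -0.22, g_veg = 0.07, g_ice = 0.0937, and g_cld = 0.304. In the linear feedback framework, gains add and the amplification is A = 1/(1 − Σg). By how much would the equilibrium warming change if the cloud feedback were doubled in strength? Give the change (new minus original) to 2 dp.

Original: g = 0.2477, ΔT = 1.2/(1−0.2477) = 1.5951 K.
With doubled cloud: g' = 0.5517, ΔT' = 1.2/(1−0.5517) = 2.6768 K.
Change = 2.6768 − 1.5951 = 1.08 K.

1.08 K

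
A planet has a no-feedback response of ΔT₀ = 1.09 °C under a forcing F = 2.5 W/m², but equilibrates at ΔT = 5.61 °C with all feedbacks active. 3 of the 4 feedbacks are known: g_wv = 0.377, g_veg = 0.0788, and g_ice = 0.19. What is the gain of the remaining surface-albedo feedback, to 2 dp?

Amplification A = ΔT/ΔT₀ = 5.61/1.09 = 5.147.
Total gain g = 1 − 1/A = 1 − 1/5.147 = 0.8057.
Known gains sum to 0.377 + 0.0788 + 0.19 = 0.6458.
g_alb = 0.8057 − 0.6458 = 0.16.

0.16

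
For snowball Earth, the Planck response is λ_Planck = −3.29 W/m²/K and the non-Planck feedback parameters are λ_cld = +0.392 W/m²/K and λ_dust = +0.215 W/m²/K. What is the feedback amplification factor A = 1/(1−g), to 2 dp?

1.23

Convert to gains: g_cld = 0.392/3.29 = 0.1191; g_dust = 0.215/3.29 = 0.06535.
Total gain g = 0.18445.
A = 1/(1 − 0.18445) = 1.23.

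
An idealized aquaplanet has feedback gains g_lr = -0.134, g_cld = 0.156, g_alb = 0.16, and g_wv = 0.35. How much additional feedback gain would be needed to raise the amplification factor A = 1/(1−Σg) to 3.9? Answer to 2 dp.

Current total gain = 0.532.
Target gain for A = 3.9: g* = 1 − 1/3.9 = 0.7436.
Additional gain needed = 0.7436 − 0.532 = 0.21.

0.21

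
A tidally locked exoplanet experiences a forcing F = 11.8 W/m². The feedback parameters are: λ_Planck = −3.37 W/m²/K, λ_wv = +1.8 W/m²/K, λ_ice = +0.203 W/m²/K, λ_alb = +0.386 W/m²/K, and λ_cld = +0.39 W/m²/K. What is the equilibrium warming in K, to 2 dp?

Net feedback parameter λ = (−3.37) + (+1.8) + (+0.203) + (+0.386) + (+0.39) = -0.591 W/m²/K.
ΔT = −F/λ = −11.8/(-0.591) = 19.97 K.

19.97 K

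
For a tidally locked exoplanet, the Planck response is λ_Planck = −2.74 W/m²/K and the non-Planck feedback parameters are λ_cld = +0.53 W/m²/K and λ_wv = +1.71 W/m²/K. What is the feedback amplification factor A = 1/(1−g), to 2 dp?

Convert to gains: g_cld = 0.53/2.74 = 0.1934; g_wv = 1.71/2.74 = 0.6241.
Total gain g = 0.8175.
A = 1/(1 − 0.8175) = 5.48.

5.48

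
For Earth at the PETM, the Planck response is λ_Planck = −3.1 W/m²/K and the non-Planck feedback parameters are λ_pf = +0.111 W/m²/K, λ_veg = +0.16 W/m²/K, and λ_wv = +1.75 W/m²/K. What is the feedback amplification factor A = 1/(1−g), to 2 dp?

2.87

Convert to gains: g_pf = 0.111/3.1 = 0.03581; g_veg = 0.16/3.1 = 0.05161; g_wv = 1.75/3.1 = 0.5645.
Total gain g = 0.65192.
A = 1/(1 − 0.65192) = 2.87.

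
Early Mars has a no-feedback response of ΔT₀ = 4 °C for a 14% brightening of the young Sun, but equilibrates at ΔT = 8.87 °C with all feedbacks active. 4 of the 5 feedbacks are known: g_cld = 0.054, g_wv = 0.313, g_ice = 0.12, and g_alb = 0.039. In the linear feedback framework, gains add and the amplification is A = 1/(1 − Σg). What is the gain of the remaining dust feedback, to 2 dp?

0.02

Amplification A = ΔT/ΔT₀ = 8.87/4 = 2.217.
Total gain g = 1 − 1/A = 1 − 1/2.217 = 0.5489.
Known gains sum to 0.054 + 0.313 + 0.12 + 0.039 = 0.526.
g_dust = 0.5489 − 0.526 = 0.02.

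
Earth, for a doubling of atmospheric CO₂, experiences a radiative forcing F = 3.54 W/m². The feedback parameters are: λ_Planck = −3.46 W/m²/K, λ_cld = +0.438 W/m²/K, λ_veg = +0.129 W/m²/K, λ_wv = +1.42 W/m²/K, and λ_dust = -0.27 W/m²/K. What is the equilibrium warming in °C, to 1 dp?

2.0 °C

Net feedback parameter λ = (−3.46) + (+0.438) + (+0.129) + (+1.42) + (-0.27) = -1.743 W/m²/K.
ΔT = −F/λ = −3.54/(-1.743) = 2.0 °C.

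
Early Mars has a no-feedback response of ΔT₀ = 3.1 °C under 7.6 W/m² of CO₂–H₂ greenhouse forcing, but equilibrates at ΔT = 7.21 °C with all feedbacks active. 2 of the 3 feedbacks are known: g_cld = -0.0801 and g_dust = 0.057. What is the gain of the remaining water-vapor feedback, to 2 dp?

0.59

Amplification A = ΔT/ΔT₀ = 7.21/3.1 = 2.326.
Total gain g = 1 − 1/A = 1 − 1/2.326 = 0.5701.
Known gains sum to -0.0801 + 0.057 = -0.0231.
g_wv = 0.5701 + 0.0231 = 0.59.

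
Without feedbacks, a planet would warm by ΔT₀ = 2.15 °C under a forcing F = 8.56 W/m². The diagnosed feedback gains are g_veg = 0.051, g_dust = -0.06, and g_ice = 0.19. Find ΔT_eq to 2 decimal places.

2.63 °C

Total gain g = 0.051 − 0.06 + 0.19 = 0.181.
Amplification A = 1/(1 − 0.181) = 1.221.
ΔT = 2.15 × 1.221 = 2.63 °C.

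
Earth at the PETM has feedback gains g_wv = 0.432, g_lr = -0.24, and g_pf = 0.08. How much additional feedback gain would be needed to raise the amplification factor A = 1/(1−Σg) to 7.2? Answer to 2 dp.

0.59

Current total gain = 0.272.
Target gain for A = 7.2: g* = 1 − 1/7.2 = 0.8611.
Additional gain needed = 0.8611 − 0.272 = 0.59.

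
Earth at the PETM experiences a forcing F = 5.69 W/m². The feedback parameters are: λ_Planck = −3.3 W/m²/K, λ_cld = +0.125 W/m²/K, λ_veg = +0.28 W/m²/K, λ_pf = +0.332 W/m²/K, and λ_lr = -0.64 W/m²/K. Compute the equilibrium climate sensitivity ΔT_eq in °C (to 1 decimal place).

Net feedback parameter λ = (−3.3) + (+0.125) + (+0.28) + (+0.332) + (-0.64) = -3.203 W/m²/K.
ΔT = −F/λ = −5.69/(-3.203) = 1.8 °C.

1.8 °C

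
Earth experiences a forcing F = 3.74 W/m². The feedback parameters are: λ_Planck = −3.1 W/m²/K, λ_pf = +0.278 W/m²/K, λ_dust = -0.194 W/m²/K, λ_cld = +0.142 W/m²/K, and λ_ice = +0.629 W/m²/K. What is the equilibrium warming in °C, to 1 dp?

1.7 °C

Net feedback parameter λ = (−3.1) + (+0.278) + (-0.194) + (+0.142) + (+0.629) = -2.245 W/m²/K.
ΔT = −F/λ = −3.74/(-2.245) = 1.7 °C.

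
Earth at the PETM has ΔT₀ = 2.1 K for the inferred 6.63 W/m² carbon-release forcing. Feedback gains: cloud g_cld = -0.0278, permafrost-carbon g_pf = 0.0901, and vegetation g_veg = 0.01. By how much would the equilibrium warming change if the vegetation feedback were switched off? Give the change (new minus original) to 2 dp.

-0.02 K

Original: g = 0.0723, ΔT = 2.1/(1−0.0723) = 2.2637 K.
Without vegetation: g' = 0.0623, ΔT' = 2.1/(1−0.0623) = 2.2395 K.
Change = 2.2395 − 2.2637 = -0.02 K.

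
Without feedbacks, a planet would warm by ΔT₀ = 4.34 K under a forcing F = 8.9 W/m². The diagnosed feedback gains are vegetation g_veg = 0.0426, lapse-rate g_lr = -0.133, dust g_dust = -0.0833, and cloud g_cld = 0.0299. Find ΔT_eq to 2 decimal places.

3.79 K

Total gain g = 0.0426 − 0.133 − 0.0833 + 0.0299 = -0.1438.
Amplification A = 1/(1 + 0.1438) = 0.8743.
ΔT = 4.34 × 0.8743 = 3.79 K.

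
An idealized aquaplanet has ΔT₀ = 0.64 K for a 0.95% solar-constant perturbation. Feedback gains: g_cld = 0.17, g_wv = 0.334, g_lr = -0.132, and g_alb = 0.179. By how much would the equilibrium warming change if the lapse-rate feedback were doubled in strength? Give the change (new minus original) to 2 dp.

-0.32 K

Original: g = 0.551, ΔT = 0.64/(1−0.551) = 1.4254 K.
With doubled lapse-rate: g' = 0.419, ΔT' = 0.64/(1−0.419) = 1.1015 K.
Change = 1.1015 − 1.4254 = -0.32 K.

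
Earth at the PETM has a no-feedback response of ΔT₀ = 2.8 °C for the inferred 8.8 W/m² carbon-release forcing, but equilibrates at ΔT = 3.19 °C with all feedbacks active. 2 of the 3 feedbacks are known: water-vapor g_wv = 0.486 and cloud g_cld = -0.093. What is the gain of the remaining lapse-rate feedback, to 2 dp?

Amplification A = ΔT/ΔT₀ = 3.19/2.8 = 1.139.
Total gain g = 1 − 1/A = 1 − 1/1.139 = 0.122.
Known gains sum to 0.486 − 0.093 = 0.393.
g_lr = 0.122 − 0.393 = -0.27.

-0.27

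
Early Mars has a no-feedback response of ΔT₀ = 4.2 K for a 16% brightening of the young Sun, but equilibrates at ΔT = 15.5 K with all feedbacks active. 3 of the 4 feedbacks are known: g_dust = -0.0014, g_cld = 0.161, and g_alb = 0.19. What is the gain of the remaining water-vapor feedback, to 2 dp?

Amplification A = ΔT/ΔT₀ = 15.5/4.2 = 3.69.
Total gain g = 1 − 1/A = 1 − 1/3.69 = 0.729.
Known gains sum to -0.0014 + 0.161 + 0.19 = 0.3496.
g_wv = 0.729 − 0.3496 = 0.38.

0.38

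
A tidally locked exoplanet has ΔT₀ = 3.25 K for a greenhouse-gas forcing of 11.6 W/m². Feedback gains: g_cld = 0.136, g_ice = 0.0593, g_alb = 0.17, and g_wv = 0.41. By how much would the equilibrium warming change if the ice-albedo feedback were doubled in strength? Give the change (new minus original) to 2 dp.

Original: g = 0.7753, ΔT = 3.25/(1−0.7753) = 14.4637 K.
With doubled ice-albedo: g' = 0.8346, ΔT' = 3.25/(1−0.8346) = 19.6493 K.
Change = 19.6493 − 14.4637 = 5.19 K.

5.19 K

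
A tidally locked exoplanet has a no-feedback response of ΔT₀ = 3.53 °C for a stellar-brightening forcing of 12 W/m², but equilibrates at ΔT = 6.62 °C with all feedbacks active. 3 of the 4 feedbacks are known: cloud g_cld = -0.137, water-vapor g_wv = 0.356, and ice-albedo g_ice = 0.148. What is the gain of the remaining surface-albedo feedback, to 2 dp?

0.10

Amplification A = ΔT/ΔT₀ = 6.62/3.53 = 1.875.
Total gain g = 1 − 1/A = 1 − 1/1.875 = 0.4667.
Known gains sum to -0.137 + 0.356 + 0.148 = 0.367.
g_alb = 0.4667 − 0.367 = 0.10.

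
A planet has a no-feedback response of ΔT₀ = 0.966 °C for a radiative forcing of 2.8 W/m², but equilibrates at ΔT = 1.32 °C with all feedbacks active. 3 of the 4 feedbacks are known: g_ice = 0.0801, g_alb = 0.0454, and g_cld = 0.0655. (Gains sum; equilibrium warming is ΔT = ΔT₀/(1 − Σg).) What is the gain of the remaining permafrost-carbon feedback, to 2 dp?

Amplification A = ΔT/ΔT₀ = 1.32/0.966 = 1.366.
Total gain g = 1 − 1/A = 1 − 1/1.366 = 0.2679.
Known gains sum to 0.0801 + 0.0454 + 0.0655 = 0.191.
g_pf = 0.2679 − 0.191 = 0.08.

0.08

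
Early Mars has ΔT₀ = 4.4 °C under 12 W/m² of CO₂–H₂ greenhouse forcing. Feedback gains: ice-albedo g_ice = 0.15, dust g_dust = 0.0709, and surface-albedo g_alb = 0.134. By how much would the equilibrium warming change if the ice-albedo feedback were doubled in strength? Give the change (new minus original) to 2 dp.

2.07 °C

Original: g = 0.3549, ΔT = 4.4/(1−0.3549) = 6.8206 °C.
With doubled ice-albedo: g' = 0.5049, ΔT' = 4.4/(1−0.5049) = 8.8871 °C.
Change = 8.8871 − 6.8206 = 2.07 °C.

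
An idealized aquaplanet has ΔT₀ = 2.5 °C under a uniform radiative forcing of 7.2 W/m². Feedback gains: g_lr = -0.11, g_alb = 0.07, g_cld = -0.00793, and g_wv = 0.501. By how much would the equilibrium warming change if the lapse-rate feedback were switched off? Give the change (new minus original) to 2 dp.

Original: g = 0.45307, ΔT = 2.5/(1−0.45307) = 4.5710 °C.
Without lapse-rate: g' = 0.56307, ΔT' = 2.5/(1−0.56307) = 5.7217 °C.
Change = 5.7217 − 4.5710 = 1.15 °C.

1.15 °C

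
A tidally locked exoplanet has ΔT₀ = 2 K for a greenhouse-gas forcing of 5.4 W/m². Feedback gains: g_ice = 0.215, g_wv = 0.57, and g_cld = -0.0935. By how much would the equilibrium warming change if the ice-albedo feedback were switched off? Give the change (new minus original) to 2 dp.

-2.66 K

Original: g = 0.6915, ΔT = 2/(1−0.6915) = 6.4830 K.
Without ice-albedo: g' = 0.4765, ΔT' = 2/(1−0.4765) = 3.8204 K.
Change = 3.8204 − 6.4830 = -2.66 K.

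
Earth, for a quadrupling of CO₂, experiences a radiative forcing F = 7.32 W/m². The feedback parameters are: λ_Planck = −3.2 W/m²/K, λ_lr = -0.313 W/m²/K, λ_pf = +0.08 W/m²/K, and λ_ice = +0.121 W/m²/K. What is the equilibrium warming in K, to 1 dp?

2.2 K

Net feedback parameter λ = (−3.2) + (-0.313) + (+0.08) + (+0.121) = -3.312 W/m²/K.
ΔT = −F/λ = −7.32/(-3.312) = 2.2 K.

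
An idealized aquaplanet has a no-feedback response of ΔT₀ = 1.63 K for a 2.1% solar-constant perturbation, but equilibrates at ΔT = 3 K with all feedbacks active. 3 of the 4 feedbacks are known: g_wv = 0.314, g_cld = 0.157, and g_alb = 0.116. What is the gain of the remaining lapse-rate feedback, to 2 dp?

Amplification A = ΔT/ΔT₀ = 3/1.63 = 1.84.
Total gain g = 1 − 1/A = 1 − 1/1.84 = 0.4565.
Known gains sum to 0.314 + 0.157 + 0.116 = 0.587.
g_lr = 0.4565 − 0.587 = -0.13.

-0.13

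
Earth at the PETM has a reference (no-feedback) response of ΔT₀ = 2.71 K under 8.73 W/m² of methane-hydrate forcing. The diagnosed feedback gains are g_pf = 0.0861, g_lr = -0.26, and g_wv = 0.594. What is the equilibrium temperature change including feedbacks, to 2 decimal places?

4.67 K

Total gain g = 0.0861 − 0.26 + 0.594 = 0.4201.
Amplification A = 1/(1 − 0.4201) = 1.724.
ΔT = 2.71 × 1.724 = 4.67 K.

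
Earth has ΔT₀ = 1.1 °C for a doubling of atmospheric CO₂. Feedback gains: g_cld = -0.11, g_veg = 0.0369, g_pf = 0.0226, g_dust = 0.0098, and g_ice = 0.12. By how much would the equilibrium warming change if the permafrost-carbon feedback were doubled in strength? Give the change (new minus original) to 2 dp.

Original: g = 0.0793, ΔT = 1.1/(1−0.0793) = 1.1947 °C.
With doubled permafrost-carbon: g' = 0.1019, ΔT' = 1.1/(1−0.1019) = 1.2248 °C.
Change = 1.2248 − 1.1947 = 0.03 °C.

0.03 °C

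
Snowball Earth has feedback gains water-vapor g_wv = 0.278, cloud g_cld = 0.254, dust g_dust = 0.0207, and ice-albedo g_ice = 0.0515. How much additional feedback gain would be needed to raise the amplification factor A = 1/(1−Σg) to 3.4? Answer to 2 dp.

0.10

Current total gain = 0.6042.
Target gain for A = 3.4: g* = 1 − 1/3.4 = 0.7059.
Additional gain needed = 0.7059 − 0.6042 = 0.10.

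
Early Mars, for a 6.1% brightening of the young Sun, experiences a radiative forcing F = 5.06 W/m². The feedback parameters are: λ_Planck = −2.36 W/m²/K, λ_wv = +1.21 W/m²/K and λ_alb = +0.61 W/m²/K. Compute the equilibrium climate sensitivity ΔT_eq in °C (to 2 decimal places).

9.37 °C

Net feedback parameter λ = (−2.36) + (+1.21) + (+0.61) = -0.54 W/m²/K.
ΔT = −F/λ = −5.06/(-0.54) = 9.37 °C.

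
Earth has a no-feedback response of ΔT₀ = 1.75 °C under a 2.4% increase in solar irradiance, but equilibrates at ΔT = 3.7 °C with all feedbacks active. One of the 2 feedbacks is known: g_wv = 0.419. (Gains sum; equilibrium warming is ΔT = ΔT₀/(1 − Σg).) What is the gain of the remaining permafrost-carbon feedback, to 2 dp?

Amplification A = ΔT/ΔT₀ = 3.7/1.75 = 2.114.
Total gain g = 1 − 1/A = 1 − 1/2.114 = 0.527.
The known gain is 0.419.
g_pf = 0.527 − 0.419 = 0.11.

0.11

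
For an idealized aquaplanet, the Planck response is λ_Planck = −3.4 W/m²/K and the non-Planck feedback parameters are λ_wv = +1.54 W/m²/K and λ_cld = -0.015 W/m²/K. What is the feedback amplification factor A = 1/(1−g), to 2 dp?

1.81

Convert to gains: g_wv = 1.54/3.4 = 0.4529; g_cld = -0.015/3.4 = -0.004412.
Total gain g = 0.448488.
A = 1/(1 − 0.448488) = 1.81.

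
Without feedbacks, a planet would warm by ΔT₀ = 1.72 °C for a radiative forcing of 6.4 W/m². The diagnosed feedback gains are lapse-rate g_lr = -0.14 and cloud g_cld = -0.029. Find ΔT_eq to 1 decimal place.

1.5 °C

Total gain g = -0.14 − 0.029 = -0.169.
Amplification A = 1/(1 + 0.169) = 0.8554.
ΔT = 1.72 × 0.8554 = 1.5 °C.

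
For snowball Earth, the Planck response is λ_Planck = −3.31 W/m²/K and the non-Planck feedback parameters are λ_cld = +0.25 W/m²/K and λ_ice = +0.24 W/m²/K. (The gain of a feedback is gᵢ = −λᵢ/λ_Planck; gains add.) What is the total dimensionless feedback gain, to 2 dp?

0.15

Convert to gains: g_cld = 0.25/3.31 = 0.07553; g_ice = 0.24/3.31 = 0.07251.
Total gain g = 0.14804.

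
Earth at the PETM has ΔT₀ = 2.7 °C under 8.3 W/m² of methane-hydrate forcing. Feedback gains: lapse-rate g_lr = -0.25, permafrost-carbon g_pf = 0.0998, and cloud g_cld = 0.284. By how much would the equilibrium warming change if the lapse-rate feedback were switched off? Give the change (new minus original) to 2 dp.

Original: g = 0.1338, ΔT = 2.7/(1−0.1338) = 3.1171 °C.
Without lapse-rate: g' = 0.3838, ΔT' = 2.7/(1−0.3838) = 4.3817 °C.
Change = 4.3817 − 3.1171 = 1.26 °C.

1.26 °C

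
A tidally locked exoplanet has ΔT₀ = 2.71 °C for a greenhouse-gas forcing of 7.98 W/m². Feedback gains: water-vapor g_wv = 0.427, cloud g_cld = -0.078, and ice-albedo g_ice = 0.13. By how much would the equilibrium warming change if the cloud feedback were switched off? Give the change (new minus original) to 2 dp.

0.92 °C

Original: g = 0.479, ΔT = 2.71/(1−0.479) = 5.2015 °C.
Without cloud: g' = 0.557, ΔT' = 2.71/(1−0.557) = 6.1174 °C.
Change = 6.1174 − 5.2015 = 0.92 °C.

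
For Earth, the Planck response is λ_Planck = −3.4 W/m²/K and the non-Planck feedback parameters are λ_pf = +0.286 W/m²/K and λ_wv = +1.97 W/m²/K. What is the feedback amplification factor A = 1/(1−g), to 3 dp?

2.972

Convert to gains: g_pf = 0.286/3.4 = 0.08412; g_wv = 1.97/3.4 = 0.5794.
Total gain g = 0.66352.
A = 1/(1 − 0.66352) = 2.972.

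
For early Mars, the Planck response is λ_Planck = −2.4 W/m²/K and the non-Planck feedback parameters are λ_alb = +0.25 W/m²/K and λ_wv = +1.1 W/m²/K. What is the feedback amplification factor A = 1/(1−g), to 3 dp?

Convert to gains: g_alb = 0.25/2.4 = 0.1042; g_wv = 1.1/2.4 = 0.4583.
Total gain g = 0.5625.
A = 1/(1 − 0.5625) = 2.286.

2.286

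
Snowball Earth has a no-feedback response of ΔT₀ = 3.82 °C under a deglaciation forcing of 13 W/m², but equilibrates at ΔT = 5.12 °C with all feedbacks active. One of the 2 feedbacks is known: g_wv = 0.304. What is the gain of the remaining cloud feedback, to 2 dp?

Amplification A = ΔT/ΔT₀ = 5.12/3.82 = 1.34.
Total gain g = 1 − 1/A = 1 − 1/1.34 = 0.2537.
The known gain is 0.304.
g_cld = 0.2537 − 0.304 = -0.05.

-0.05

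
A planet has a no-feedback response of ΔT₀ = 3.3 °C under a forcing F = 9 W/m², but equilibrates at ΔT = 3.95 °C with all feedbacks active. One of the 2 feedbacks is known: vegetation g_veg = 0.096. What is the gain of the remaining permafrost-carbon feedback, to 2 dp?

Amplification A = ΔT/ΔT₀ = 3.95/3.3 = 1.197.
Total gain g = 1 − 1/A = 1 − 1/1.197 = 0.1646.
The known gain is 0.096.
g_pf = 0.1646 − 0.096 = 0.07.

0.07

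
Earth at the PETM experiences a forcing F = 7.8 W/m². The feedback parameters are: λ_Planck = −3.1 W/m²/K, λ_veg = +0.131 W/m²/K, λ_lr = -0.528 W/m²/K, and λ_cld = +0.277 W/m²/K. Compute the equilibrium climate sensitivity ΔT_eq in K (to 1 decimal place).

2.4 K

Net feedback parameter λ = (−3.1) + (+0.131) + (-0.528) + (+0.277) = -3.22 W/m²/K.
ΔT = −F/λ = −7.8/(-3.22) = 2.4 K.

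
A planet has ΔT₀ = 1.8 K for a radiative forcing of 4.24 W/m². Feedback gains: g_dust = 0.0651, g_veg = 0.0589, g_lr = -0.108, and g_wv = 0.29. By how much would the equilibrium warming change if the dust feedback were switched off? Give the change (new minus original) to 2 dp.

-0.22 K

Original: g = 0.306, ΔT = 1.8/(1−0.306) = 2.5937 K.
Without dust: g' = 0.2409, ΔT' = 1.8/(1−0.2409) = 2.3712 K.
Change = 2.3712 − 2.5937 = -0.22 K.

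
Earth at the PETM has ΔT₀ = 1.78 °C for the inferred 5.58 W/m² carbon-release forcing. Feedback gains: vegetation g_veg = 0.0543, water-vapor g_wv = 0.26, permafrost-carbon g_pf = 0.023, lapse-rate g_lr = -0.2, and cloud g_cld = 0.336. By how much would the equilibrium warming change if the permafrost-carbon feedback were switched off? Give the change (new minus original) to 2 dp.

Original: g = 0.4733, ΔT = 1.78/(1−0.4733) = 3.3795 °C.
Without permafrost-carbon: g' = 0.4503, ΔT' = 1.78/(1−0.4503) = 3.2381 °C.
Change = 3.2381 − 3.3795 = -0.14 °C.

-0.14 °C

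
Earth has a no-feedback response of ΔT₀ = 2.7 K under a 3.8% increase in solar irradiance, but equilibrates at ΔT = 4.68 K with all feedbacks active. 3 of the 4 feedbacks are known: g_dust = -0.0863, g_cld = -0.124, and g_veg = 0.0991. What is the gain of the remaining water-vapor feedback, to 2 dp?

0.53

Amplification A = ΔT/ΔT₀ = 4.68/2.7 = 1.733.
Total gain g = 1 − 1/A = 1 − 1/1.733 = 0.423.
Known gains sum to -0.0863 − 0.124 + 0.0991 = -0.1112.
g_wv = 0.423 + 0.1112 = 0.53.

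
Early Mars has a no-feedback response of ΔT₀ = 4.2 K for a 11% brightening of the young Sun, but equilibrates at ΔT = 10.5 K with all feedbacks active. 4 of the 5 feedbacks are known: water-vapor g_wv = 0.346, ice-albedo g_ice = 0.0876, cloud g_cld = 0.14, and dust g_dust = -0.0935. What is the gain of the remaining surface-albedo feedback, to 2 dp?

0.12

Amplification A = ΔT/ΔT₀ = 10.5/4.2 = 2.5.
Total gain g = 1 − 1/A = 1 − 1/2.5 = 0.6.
Known gains sum to 0.346 + 0.0876 + 0.14 − 0.0935 = 0.4801.
g_alb = 0.6 − 0.4801 = 0.12.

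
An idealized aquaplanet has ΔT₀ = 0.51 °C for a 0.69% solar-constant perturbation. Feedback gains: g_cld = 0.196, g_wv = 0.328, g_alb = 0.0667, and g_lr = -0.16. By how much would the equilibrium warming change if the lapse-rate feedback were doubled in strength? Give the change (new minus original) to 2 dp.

-0.20 °C

Original: g = 0.4307, ΔT = 0.51/(1−0.4307) = 0.8958 °C.
With doubled lapse-rate: g' = 0.2707, ΔT' = 0.51/(1−0.2707) = 0.6993 °C.
Change = 0.6993 − 0.8958 = -0.20 °C.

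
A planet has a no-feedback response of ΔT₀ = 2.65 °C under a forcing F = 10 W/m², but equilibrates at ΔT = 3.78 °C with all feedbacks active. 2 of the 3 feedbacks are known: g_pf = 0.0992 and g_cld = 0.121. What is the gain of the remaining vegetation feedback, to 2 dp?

0.08

Amplification A = ΔT/ΔT₀ = 3.78/2.65 = 1.426.
Total gain g = 1 − 1/A = 1 − 1/1.426 = 0.2987.
Known gains sum to 0.0992 + 0.121 = 0.2202.
g_veg = 0.2987 − 0.2202 = 0.08.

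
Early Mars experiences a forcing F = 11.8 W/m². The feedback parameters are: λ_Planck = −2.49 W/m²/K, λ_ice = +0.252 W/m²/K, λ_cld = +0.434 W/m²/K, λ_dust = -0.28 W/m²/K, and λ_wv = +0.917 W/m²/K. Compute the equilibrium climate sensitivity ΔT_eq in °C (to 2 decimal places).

10.11 °C

Net feedback parameter λ = (−2.49) + (+0.252) + (+0.434) + (-0.28) + (+0.917) = -1.167 W/m²/K.
ΔT = −F/λ = −11.8/(-1.167) = 10.11 °C.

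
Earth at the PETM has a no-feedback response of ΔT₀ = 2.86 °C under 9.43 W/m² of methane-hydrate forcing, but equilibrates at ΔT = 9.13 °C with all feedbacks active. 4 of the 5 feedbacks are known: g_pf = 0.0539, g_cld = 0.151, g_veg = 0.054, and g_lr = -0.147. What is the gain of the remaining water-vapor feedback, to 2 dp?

Amplification A = ΔT/ΔT₀ = 9.13/2.86 = 3.192.
Total gain g = 1 − 1/A = 1 − 1/3.192 = 0.6867.
Known gains sum to 0.0539 + 0.151 + 0.054 − 0.147 = 0.1119.
g_wv = 0.6867 − 0.1119 = 0.57.

0.57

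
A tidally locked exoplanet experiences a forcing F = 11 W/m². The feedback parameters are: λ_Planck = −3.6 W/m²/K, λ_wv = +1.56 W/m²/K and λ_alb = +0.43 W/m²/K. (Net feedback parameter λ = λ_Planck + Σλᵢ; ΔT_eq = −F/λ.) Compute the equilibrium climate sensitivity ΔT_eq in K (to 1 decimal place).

6.8 K

Net feedback parameter λ = (−3.6) + (+1.56) + (+0.43) = -1.61 W/m²/K.
ΔT = −F/λ = −11/(-1.61) = 6.8 K.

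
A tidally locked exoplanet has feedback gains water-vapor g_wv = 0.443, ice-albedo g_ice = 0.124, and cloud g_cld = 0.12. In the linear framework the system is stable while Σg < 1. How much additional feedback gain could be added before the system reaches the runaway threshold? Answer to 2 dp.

Current total gain = 0.443 + 0.124 + 0.12 = 0.687.
Margin to runaway = 1 − 0.687 = 0.31.

0.31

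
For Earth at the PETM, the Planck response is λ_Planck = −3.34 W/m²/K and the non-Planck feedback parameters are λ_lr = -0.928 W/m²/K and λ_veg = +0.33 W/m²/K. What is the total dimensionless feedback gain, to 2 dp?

Convert to gains: g_lr = -0.928/3.34 = -0.2778; g_veg = 0.33/3.34 = 0.0988.
Total gain g = -0.179.

-0.18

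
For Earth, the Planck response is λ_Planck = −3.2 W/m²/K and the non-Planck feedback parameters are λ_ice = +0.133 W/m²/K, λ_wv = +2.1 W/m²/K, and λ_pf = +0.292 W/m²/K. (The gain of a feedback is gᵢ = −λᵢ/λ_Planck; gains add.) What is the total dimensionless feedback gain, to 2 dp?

0.79

Convert to gains: g_ice = 0.133/3.2 = 0.04156; g_wv = 2.1/3.2 = 0.6562; g_pf = 0.292/3.2 = 0.09125.
Total gain g = 0.78901.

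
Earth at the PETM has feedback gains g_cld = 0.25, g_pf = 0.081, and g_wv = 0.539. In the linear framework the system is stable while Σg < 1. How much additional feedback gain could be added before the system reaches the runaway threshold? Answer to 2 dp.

0.13

Current total gain = 0.25 + 0.081 + 0.539 = 0.87.
Margin to runaway = 1 − 0.87 = 0.13.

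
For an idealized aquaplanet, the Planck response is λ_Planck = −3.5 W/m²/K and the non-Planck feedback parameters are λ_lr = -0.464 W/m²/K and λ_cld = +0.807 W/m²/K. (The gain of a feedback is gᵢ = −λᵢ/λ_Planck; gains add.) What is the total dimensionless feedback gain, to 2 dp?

Convert to gains: g_lr = -0.464/3.5 = -0.1326; g_cld = 0.807/3.5 = 0.2306.
Total gain g = 0.098.

0.10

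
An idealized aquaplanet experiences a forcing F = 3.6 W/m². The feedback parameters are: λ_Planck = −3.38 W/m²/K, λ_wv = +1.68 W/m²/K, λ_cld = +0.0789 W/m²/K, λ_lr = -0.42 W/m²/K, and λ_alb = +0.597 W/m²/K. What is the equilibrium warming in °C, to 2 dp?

Net feedback parameter λ = (−3.38) + (+1.68) + (+0.0789) + (-0.42) + (+0.597) = -1.4441 W/m²/K.
ΔT = −F/λ = −3.6/(-1.4441) = 2.49 °C.

2.49 °C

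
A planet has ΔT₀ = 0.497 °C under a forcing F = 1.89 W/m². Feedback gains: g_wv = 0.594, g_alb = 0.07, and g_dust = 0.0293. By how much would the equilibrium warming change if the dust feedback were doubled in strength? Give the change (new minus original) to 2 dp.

0.17 °C

Original: g = 0.6933, ΔT = 0.497/(1−0.6933) = 1.6205 °C.
With doubled dust: g' = 0.7226, ΔT' = 0.497/(1−0.7226) = 1.7916 °C.
Change = 1.7916 − 1.6205 = 0.17 °C.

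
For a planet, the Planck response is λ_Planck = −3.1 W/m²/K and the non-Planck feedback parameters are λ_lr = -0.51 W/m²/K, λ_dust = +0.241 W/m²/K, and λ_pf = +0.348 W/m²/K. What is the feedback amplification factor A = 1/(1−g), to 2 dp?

1.03

Convert to gains: g_lr = -0.51/3.1 = -0.1645; g_dust = 0.241/3.1 = 0.07774; g_pf = 0.348/3.1 = 0.1123.
Total gain g = 0.02554.
A = 1/(1 − 0.02554) = 1.03.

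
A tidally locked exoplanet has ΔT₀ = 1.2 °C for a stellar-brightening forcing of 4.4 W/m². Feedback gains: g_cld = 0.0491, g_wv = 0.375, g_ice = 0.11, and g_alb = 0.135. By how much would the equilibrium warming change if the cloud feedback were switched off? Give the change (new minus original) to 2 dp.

-0.47 °C

Original: g = 0.6691, ΔT = 1.2/(1−0.6691) = 3.6265 °C.
Without cloud: g' = 0.62, ΔT' = 1.2/(1−0.62) = 3.1579 °C.
Change = 3.1579 − 3.6265 = -0.47 °C.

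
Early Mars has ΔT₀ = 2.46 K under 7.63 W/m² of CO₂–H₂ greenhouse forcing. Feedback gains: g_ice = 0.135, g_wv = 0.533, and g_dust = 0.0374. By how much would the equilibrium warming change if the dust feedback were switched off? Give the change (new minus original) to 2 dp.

Original: g = 0.7054, ΔT = 2.46/(1−0.7054) = 8.3503 K.
Without dust: g' = 0.668, ΔT' = 2.46/(1−0.668) = 7.4096 K.
Change = 7.4096 − 8.3503 = -0.94 K.

-0.94 K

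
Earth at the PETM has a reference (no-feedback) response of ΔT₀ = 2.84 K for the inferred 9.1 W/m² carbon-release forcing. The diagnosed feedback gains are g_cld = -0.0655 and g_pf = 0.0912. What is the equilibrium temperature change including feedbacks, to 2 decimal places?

2.91 K

Total gain g = -0.0655 + 0.0912 = 0.0257.
Amplification A = 1/(1 − 0.0257) = 1.026.
ΔT = 2.84 × 1.026 = 2.91 K.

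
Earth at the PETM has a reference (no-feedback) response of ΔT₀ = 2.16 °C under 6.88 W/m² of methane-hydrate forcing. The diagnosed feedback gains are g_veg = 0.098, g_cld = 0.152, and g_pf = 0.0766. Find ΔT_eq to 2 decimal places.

3.21 °C

Total gain g = 0.098 + 0.152 + 0.0766 = 0.3266.
Amplification A = 1/(1 − 0.3266) = 1.485.
ΔT = 2.16 × 1.485 = 3.21 °C.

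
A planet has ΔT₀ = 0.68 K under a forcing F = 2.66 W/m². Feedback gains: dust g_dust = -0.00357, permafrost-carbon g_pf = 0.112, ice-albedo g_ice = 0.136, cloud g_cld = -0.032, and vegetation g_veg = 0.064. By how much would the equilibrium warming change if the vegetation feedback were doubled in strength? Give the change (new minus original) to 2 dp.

Original: g = 0.27643, ΔT = 0.68/(1−0.27643) = 0.9398 K.
With doubled vegetation: g' = 0.34043, ΔT' = 0.68/(1−0.34043) = 1.0310 K.
Change = 1.0310 − 0.9398 = 0.09 K.

0.09 K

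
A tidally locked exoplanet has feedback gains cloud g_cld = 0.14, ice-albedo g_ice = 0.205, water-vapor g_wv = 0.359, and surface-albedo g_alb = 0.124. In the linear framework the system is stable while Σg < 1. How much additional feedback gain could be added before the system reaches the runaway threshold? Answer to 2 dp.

0.17

Current total gain = 0.14 + 0.205 + 0.359 + 0.124 = 0.828.
Margin to runaway = 1 − 0.828 = 0.17.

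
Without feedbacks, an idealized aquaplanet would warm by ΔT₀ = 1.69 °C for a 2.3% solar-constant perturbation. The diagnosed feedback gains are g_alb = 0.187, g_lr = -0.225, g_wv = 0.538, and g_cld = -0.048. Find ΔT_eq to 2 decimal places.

3.08 °C

Total gain g = 0.187 − 0.225 + 0.538 − 0.048 = 0.452.
Amplification A = 1/(1 − 0.452) = 1.825.
ΔT = 1.69 × 1.825 = 3.08 °C.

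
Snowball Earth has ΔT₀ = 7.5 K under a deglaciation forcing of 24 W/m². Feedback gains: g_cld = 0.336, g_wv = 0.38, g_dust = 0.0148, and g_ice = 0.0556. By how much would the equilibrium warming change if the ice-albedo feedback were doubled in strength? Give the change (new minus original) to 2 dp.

12.36 K

Original: g = 0.7864, ΔT = 7.5/(1−0.7864) = 35.1124 K.
With doubled ice-albedo: g' = 0.842, ΔT' = 7.5/(1−0.842) = 47.4684 K.
Change = 47.4684 − 35.1124 = 12.36 K.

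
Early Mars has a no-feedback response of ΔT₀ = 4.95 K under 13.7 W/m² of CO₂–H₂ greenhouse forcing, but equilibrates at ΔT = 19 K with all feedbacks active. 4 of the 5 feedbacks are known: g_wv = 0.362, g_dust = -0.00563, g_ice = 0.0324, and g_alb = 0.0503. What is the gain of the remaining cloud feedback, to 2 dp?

0.30

Amplification A = ΔT/ΔT₀ = 19/4.95 = 3.838.
Total gain g = 1 − 1/A = 1 − 1/3.838 = 0.7394.
Known gains sum to 0.362 − 0.00563 + 0.0324 + 0.0503 = 0.43907.
g_cld = 0.7394 − 0.43907 = 0.30.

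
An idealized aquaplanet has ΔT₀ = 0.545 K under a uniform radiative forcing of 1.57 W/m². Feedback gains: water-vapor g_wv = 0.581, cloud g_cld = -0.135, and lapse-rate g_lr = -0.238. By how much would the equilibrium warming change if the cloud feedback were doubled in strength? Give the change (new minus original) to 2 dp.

Original: g = 0.208, ΔT = 0.545/(1−0.208) = 0.6881 K.
With doubled cloud: g' = 0.073, ΔT' = 0.545/(1−0.073) = 0.5879 K.
Change = 0.5879 − 0.6881 = -0.10 K.

-0.10 K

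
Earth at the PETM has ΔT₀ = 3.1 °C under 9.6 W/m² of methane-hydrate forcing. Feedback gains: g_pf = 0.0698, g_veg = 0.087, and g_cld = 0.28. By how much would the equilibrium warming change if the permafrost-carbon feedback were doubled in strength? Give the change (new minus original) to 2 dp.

0.78 °C

Original: g = 0.4368, ΔT = 3.1/(1−0.4368) = 5.5043 °C.
With doubled permafrost-carbon: g' = 0.5066, ΔT' = 3.1/(1−0.5066) = 6.2829 °C.
Change = 6.2829 − 5.5043 = 0.78 °C.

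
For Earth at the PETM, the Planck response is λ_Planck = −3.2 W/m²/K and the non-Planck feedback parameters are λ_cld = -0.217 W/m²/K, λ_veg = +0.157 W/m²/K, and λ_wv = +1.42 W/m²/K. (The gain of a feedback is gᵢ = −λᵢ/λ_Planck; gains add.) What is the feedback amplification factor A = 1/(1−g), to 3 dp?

1.739

Convert to gains: g_cld = -0.217/3.2 = -0.06781; g_veg = 0.157/3.2 = 0.04906; g_wv = 1.42/3.2 = 0.4437.
Total gain g = 0.42495.
A = 1/(1 − 0.42495) = 1.739.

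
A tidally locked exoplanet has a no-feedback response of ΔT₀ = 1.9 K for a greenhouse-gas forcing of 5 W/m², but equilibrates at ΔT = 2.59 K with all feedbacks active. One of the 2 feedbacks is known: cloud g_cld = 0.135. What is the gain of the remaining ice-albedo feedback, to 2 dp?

0.13

Amplification A = ΔT/ΔT₀ = 2.59/1.9 = 1.363.
Total gain g = 1 − 1/A = 1 − 1/1.363 = 0.2663.
The known gain is 0.135.
g_ice = 0.2663 − 0.135 = 0.13.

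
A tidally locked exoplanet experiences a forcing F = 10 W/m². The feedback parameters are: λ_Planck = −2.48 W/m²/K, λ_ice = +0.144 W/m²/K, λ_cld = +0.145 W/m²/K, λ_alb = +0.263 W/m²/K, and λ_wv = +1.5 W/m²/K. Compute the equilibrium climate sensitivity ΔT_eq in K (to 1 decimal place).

Net feedback parameter λ = (−2.48) + (+0.144) + (+0.145) + (+0.263) + (+1.5) = -0.428 W/m²/K.
ΔT = −F/λ = −10/(-0.428) = 23.4 K.

23.4 K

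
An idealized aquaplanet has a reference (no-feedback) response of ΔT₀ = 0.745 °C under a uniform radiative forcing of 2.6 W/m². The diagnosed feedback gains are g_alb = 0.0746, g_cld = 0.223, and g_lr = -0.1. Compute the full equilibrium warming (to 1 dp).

0.9 °C

Total gain g = 0.0746 + 0.223 − 0.1 = 0.1976.
Amplification A = 1/(1 − 0.1976) = 1.246.
ΔT = 0.745 × 1.246 = 0.9 °C.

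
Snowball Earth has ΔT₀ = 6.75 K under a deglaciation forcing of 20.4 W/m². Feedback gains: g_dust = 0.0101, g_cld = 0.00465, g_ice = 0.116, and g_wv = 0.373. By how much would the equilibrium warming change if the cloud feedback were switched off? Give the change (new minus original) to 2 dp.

-0.13 K

Original: g = 0.50375, ΔT = 6.75/(1−0.50375) = 13.6020 K.
Without cloud: g' = 0.4991, ΔT' = 6.75/(1−0.4991) = 13.4757 K.
Change = 13.4757 − 13.6020 = -0.13 K.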